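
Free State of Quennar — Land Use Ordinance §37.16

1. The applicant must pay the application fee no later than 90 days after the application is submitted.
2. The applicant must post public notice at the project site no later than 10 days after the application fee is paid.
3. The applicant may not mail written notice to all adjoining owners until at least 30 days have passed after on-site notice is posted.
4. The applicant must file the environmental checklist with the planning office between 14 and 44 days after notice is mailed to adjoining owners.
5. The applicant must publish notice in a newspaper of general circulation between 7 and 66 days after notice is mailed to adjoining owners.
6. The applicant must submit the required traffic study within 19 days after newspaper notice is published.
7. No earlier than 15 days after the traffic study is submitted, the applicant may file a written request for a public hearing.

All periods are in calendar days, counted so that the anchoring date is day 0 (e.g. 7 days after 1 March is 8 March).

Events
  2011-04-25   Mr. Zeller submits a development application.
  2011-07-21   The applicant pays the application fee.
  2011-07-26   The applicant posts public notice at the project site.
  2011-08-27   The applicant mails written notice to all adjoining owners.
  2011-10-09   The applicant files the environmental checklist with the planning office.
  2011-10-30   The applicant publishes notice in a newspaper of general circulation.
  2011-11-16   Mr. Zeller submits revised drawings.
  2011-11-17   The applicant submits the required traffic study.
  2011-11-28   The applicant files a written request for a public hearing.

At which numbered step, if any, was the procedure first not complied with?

(1) due by 2011-04-25 + 90 days = 2011-07-24; done 2011-07-21 — timely.
(2) due by 2011-07-21 + 10 days = 2011-07-31; done 2011-07-26 — timely.
(3) permitted from 2011-07-26 + 30 days = 2011-08-25 onward; 2011-08-27 is on or after that date.
(4) the permitted window runs from 2011-08-27 + 14 = 2011-09-10 to 2011-08-27 + 44 = 2011-10-10; done 2011-10-09, which is between those dates.
(5) the permitted window runs from 2011-08-27 + 7 = 2011-09-03 to 2011-08-27 + 66 = 2011-11-01; 2011-10-30 falls inside that range.
(6) due by 2011-10-30 + 19 days = 2011-11-18; done 2011-11-17 — timely.
(7) permitted from 2011-11-17 + 15 days = 2011-12-02 onward; done 2011-11-28 — 4 days too early.

Step 7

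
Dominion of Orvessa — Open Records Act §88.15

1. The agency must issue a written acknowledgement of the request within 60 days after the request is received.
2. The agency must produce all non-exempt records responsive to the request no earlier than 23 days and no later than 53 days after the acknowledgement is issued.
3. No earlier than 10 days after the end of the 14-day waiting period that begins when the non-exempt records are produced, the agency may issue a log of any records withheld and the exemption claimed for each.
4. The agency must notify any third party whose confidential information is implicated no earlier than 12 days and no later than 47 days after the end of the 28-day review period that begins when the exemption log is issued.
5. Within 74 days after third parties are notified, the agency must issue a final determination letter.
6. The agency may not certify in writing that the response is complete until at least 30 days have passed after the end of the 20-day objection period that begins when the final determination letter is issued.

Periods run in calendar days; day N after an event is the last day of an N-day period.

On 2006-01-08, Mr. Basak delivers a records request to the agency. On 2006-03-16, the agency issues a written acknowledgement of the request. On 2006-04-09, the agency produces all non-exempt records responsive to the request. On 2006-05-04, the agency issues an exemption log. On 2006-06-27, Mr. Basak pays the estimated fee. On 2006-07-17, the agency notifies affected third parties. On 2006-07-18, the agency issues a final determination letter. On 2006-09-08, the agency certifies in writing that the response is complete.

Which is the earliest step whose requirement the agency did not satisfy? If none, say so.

Step 1

(1) due by 2006-01-08 + 60 days = 2006-03-09; not done until 2006-03-16, 7 days after the deadline.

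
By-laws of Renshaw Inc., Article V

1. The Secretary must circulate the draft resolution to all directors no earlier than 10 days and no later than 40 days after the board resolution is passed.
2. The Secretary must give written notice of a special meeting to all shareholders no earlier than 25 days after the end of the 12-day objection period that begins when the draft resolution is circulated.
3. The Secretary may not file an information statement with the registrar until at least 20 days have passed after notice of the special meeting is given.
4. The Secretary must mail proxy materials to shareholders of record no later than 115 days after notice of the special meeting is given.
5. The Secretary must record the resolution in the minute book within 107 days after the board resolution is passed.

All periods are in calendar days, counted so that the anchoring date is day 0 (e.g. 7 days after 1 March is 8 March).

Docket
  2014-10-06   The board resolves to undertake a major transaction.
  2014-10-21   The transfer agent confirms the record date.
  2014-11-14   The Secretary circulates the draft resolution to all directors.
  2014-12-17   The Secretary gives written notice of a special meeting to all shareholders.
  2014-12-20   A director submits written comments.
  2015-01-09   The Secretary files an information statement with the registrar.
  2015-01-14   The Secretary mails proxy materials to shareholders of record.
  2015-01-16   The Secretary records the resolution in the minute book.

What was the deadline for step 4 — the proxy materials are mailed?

2015-04-11

Step 4 runs from 2014-12-17, when notice of the special meeting is given. 115 days after 2014-12-17 is 2015-04-11.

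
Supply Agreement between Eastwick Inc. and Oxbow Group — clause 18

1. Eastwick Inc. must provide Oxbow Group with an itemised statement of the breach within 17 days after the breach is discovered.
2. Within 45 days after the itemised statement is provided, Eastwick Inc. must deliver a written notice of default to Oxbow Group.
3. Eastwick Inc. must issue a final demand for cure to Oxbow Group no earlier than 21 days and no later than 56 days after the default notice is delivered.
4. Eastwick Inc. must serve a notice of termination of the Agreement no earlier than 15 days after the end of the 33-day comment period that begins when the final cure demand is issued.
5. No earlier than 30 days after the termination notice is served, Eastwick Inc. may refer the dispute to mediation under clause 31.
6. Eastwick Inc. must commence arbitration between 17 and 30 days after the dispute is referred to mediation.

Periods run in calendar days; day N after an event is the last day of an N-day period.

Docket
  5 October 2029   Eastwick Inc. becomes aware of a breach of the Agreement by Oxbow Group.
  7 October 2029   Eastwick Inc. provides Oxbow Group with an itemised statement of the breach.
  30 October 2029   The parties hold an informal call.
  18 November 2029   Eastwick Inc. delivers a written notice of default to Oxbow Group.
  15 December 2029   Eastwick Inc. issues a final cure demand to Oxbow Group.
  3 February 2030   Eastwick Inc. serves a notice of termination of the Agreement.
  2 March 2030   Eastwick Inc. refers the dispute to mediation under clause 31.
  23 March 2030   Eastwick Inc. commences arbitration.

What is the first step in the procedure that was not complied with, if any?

(1) due by 5 October 2029 + 17 days = 22 October 2029; 7 October 2029 is within that limit.
(2) due by 7 October 2029 + 45 days = 21 November 2029; completed 18 November 2029, before the deadline.
(3) the permitted window runs from 18 November 2029 + 21 = 9 December 2029 to 18 November 2029 + 56 = 13 January 2030; done 15 December 2029 — within the window.
(4) permitted from 17 January 2030 + 15 days = 1 February 2030 onward; done 3 February 2030, after the minimum wait.
(5) permitted from 3 February 2030 + 30 days = 5 March 2030 onward; acted on 2 March 2030, 3 days prematurely.
No need to go further; step 5 was not satisfied.

Step 5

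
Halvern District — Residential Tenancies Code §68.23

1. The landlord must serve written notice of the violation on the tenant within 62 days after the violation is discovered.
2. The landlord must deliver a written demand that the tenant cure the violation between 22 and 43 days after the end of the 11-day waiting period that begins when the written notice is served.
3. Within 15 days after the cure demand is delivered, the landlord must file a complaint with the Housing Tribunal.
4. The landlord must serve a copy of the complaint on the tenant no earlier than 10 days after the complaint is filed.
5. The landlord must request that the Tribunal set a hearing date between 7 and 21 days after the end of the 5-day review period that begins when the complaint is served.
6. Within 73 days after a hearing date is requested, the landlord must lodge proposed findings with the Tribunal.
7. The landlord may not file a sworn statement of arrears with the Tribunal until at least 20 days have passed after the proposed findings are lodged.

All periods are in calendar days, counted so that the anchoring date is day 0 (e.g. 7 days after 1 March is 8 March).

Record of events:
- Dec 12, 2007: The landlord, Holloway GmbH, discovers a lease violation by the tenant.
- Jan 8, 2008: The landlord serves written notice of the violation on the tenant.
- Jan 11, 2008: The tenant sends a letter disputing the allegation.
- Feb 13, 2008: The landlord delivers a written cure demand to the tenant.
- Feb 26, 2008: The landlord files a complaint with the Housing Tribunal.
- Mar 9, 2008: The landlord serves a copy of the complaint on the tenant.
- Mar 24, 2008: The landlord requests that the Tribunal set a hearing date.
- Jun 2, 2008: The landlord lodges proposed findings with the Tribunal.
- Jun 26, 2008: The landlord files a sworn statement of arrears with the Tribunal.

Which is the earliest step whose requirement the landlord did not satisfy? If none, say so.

Step 1: 62 days after Dec 12, 2007 (when the violation is discovered) is Feb 12, 2008; completed Jan 8, 2008, before the deadline.
Step 2: the window is 22–43 days after Jan 19, 2008 (end of the 11-day waiting period, which began when the written notice is served on Jan 8, 2008), so Feb 10, 2008 through Mar 2, 2008; done Feb 13, 2008, which is between those dates.
Step 3: 15 days after Feb 13, 2008 (when the cure demand is delivered) is Feb 28, 2008; Feb 26, 2008 is within that limit.
Step 4: the earliest permitted date is 10 days after Feb 26, 2008 (when the complaint is filed), i.e. Mar 7, 2008; done Mar 9, 2008 — permitted.
Step 5: the window is 7–21 days after Mar 14, 2008 (end of the 5-day review period, which began when the complaint is served on Mar 9, 2008), so Mar 21, 2008 through Apr 4, 2008; Mar 24, 2008 falls inside that range.
Step 6: 73 days after Mar 24, 2008 (when a hearing date is requested) is Jun 5, 2008; Jun 2, 2008 is within that limit.
Step 7: the earliest permitted date is 20 days after Jun 2, 2008 (when the proposed findings are lodged), i.e. Jun 22, 2008; done Jun 26, 2008 — permitted.

None — every step was satisfied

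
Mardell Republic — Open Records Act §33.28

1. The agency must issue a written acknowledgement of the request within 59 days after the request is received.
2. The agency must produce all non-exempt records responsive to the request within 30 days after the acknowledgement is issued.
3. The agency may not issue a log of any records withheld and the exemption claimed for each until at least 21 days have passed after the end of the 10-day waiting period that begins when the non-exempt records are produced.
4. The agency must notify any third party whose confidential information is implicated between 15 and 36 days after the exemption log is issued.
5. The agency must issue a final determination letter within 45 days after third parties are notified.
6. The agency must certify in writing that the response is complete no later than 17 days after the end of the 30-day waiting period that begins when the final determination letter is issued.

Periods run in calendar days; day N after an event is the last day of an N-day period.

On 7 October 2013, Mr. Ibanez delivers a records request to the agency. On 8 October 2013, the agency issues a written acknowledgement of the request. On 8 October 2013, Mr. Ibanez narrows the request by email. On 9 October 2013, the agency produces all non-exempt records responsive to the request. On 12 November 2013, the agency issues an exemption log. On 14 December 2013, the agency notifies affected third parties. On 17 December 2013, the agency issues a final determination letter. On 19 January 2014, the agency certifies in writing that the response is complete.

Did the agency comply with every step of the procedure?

Yes

Step 1: 59 days after 7 October 2013 (when the request is received) is 5 December 2013; completed 8 October 2013, before the deadline.
Step 2: 30 days after 8 October 2013 (when the acknowledgement is issued) is 7 November 2013; 9 October 2013 is within that limit.
Step 3: the earliest permitted date is 21 days after 19 October 2013 (end of the 10-day waiting period, which began when the non-exempt records are produced on 9 October 2013), i.e. 9 November 2013; done 12 November 2013, after the minimum wait.
Step 4: the window is 15–36 days after 12 November 2013 (when the exemption log is issued), so 27 November 2013 through 18 December 2013; 14 December 2013 falls inside that range.
Step 5: 45 days after 14 December 2013 (when third parties are notified) is 28 January 2014; 17 December 2013 is within that limit.
Step 6: 17 days after 16 January 2014 (end of the 30-day waiting period, which began when the final determination letter is issued on 17 December 2013) is 2 February 2014; done 19 January 2014 — timely.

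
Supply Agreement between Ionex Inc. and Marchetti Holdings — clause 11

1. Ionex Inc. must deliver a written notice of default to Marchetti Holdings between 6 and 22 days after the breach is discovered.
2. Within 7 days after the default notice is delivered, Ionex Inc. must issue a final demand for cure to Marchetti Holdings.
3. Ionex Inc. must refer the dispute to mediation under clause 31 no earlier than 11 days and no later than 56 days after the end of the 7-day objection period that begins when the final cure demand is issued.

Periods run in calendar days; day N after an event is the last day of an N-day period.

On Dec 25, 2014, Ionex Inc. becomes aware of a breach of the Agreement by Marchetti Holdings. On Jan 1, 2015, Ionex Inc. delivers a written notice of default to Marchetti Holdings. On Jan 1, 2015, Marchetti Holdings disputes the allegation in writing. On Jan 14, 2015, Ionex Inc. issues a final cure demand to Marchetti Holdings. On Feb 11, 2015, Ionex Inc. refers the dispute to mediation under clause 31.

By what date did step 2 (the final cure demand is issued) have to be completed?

Step 2 runs from Jan 1, 2015, when the default notice is delivered. 7 days after Jan 1, 2015 is Jan 8, 2015.

Jan 8, 2015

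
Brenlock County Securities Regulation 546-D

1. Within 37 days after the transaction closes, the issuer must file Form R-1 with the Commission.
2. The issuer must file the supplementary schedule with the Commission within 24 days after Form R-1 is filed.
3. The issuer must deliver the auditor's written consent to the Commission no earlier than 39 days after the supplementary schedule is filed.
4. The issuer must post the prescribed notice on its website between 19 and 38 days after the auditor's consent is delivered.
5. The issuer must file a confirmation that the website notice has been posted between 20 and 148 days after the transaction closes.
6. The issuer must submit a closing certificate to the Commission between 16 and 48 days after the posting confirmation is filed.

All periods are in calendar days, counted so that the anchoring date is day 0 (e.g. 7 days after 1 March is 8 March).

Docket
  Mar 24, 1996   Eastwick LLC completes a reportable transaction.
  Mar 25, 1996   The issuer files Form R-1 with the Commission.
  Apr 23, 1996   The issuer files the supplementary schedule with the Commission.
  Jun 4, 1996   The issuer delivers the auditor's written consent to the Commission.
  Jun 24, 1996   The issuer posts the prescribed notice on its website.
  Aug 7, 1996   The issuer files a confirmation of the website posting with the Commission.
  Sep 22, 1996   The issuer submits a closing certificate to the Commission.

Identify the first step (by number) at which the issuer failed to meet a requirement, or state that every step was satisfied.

(1) due by Mar 24, 1996 + 37 days = Apr 30, 1996; Mar 25, 1996 is within that limit.
(2) due by Mar 25, 1996 + 24 days = Apr 18, 1996; Apr 23, 1996 misses that deadline by 5 days.
Later steps need not be reached.

Step 2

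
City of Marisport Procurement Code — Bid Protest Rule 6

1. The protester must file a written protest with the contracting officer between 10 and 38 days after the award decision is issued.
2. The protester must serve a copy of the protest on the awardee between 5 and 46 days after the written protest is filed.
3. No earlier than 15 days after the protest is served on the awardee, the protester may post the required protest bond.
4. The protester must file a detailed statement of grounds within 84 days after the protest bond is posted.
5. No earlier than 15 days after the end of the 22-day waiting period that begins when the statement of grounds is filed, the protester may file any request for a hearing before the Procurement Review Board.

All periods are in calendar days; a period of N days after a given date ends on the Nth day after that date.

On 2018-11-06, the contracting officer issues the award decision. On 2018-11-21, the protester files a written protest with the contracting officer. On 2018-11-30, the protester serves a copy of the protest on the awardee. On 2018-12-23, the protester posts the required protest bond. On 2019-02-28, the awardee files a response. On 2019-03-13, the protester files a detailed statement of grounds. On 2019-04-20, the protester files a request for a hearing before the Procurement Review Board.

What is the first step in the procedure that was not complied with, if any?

None — every step was satisfied

Step 1: the window is 10–38 days after 2018-11-06 (when the award decision is issued), so 2018-11-16 through 2018-12-14; 2018-11-21 falls inside that range.
Step 2: the window is 5–46 days after 2018-11-21 (when the written protest is filed), so 2018-11-26 through 2019-01-06; done 2018-11-30 — within the window.
Step 3: the earliest permitted date is 15 days after 2018-11-30 (when the protest is served on the awardee), i.e. 2018-12-15; 2018-12-23 is on or after that date.
Step 4: 84 days after 2018-12-23 (when the protest bond is posted) is 2019-03-17; done 2019-03-13 — timely.
Step 5: the earliest permitted date is 15 days after 2019-04-04 (end of the 22-day waiting period, which began when the statement of grounds is filed on 2019-03-13), i.e. 2019-04-19; done 2019-04-20, after the minimum wait.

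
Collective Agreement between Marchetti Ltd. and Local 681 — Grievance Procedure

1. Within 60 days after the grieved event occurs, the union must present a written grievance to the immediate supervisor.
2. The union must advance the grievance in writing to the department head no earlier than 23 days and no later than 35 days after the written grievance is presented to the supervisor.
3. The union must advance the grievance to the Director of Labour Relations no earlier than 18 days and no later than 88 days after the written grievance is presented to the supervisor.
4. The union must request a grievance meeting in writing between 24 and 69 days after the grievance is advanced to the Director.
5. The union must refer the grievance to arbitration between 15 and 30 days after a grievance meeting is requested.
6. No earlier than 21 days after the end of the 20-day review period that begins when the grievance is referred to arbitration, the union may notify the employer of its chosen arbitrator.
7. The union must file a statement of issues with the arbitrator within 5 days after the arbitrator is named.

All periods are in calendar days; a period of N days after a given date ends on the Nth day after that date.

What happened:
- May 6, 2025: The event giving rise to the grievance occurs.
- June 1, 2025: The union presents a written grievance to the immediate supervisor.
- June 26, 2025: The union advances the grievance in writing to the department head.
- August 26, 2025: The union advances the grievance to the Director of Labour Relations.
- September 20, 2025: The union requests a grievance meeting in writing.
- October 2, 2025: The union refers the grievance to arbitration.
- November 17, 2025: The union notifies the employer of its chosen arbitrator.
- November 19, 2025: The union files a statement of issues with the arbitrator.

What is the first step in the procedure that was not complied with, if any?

(1) due by May 6, 2025 + 60 days = July 5, 2025; June 1, 2025 is within that limit.
(2) the permitted window runs from June 1, 2025 + 23 = June 24, 2025 to June 1, 2025 + 35 = July 6, 2025; done June 26, 2025 — within the window.
(3) the permitted window runs from June 1, 2025 + 18 = June 19, 2025 to June 1, 2025 + 88 = August 28, 2025; done August 26, 2025, which is between those dates.
(4) the permitted window runs from August 26, 2025 + 24 = September 19, 2025 to August 26, 2025 + 69 = November 3, 2025; done September 20, 2025, which is between those dates.
(5) the permitted window runs from September 20, 2025 + 15 = October 5, 2025 to September 20, 2025 + 30 = October 20, 2025; done October 2, 2025 — 3 days before the window opened.

Step 5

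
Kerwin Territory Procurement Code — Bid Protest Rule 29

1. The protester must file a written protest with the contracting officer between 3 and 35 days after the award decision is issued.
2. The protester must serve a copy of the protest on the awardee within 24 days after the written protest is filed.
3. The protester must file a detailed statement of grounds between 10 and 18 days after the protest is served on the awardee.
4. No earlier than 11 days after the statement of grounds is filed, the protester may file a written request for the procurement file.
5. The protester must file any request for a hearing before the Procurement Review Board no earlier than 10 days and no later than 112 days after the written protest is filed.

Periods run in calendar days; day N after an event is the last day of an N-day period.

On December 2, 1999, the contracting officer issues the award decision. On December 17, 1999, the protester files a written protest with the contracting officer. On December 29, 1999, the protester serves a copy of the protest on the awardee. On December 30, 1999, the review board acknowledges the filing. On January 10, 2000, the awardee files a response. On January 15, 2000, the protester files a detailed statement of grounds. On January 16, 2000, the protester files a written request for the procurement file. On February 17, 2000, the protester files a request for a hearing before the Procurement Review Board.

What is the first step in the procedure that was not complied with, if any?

Step 1: the window is 3–35 days after December 2, 1999 (when the award decision is issued), so December 5, 1999 through January 6, 2000; December 17, 1999 falls inside that range.
Step 2: 24 days after December 17, 1999 (when the written protest is filed) is January 10, 2000; done December 29, 1999 — timely.
Step 3: the window is 10–18 days after December 29, 1999 (when the protest is served on the awardee), so January 8, 2000 through January 16, 2000; done January 15, 2000 — within the window.
Step 4: the earliest permitted date is 11 days after January 15, 2000 (when the statement of grounds is filed), i.e. January 26, 2000; done January 16, 2000 — 10 days too early.

Step 4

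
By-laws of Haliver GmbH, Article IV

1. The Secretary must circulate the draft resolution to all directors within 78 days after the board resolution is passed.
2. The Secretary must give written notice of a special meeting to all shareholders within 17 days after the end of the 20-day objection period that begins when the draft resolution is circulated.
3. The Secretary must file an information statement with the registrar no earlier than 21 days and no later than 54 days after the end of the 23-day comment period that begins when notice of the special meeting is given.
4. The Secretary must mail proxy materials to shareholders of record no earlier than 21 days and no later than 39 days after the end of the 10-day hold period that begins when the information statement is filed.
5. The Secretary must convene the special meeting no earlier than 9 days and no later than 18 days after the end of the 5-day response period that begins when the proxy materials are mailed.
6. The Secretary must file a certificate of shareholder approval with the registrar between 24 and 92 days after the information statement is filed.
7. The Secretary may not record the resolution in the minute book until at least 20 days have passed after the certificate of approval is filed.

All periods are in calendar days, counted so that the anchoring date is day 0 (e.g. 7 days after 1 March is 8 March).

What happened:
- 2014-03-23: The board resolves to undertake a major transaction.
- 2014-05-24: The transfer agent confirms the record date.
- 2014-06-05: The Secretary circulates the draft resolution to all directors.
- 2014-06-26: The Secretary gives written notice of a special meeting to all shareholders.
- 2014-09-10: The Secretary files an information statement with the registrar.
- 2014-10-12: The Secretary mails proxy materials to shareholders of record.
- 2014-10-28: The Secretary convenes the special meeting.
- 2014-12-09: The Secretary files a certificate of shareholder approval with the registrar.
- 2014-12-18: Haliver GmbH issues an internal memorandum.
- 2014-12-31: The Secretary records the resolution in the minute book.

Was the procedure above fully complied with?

Step 1 — counting 78 days from 2014-03-23 (when the board resolution is passed) gives a deadline of 2014-06-09; completed 2014-06-05, before the deadline.
Step 2 — counting 17 days from 2014-06-25 (end of the 20-day objection period, which began when the draft resolution is circulated on 2014-06-05) gives a deadline of 2014-07-12; done 2014-06-26 — timely.
Step 3 — 21 and 54 days from 2014-07-19 (end of the 23-day comment period, which began when notice of the special meeting is given on 2014-06-26) are 2014-08-09 and 2014-09-11 respectively; done 2014-09-10 — within the window.
Step 4 — 21 and 39 days from 2014-09-20 (end of the 10-day hold period, which began when the information statement is filed on 2014-09-10) are 2014-10-11 and 2014-10-29 respectively; 2014-10-12 falls inside that range.
Step 5 — 9 and 18 days from 2014-10-17 (end of the 5-day response period, which began when the proxy materials are mailed on 2014-10-12) are 2014-10-26 and 2014-11-04 respectively; 2014-10-28 falls inside that range.
Step 6 — 24 and 92 days from 2014-09-10 (when the information statement is filed) are 2014-10-04 and 2014-12-11 respectively; 2014-12-09 falls inside that range.
Step 7 — must wait 20 days from 2014-12-09 (when the certificate of approval is filed), so not before 2014-12-29; done 2014-12-31, after the minimum wait.

Yes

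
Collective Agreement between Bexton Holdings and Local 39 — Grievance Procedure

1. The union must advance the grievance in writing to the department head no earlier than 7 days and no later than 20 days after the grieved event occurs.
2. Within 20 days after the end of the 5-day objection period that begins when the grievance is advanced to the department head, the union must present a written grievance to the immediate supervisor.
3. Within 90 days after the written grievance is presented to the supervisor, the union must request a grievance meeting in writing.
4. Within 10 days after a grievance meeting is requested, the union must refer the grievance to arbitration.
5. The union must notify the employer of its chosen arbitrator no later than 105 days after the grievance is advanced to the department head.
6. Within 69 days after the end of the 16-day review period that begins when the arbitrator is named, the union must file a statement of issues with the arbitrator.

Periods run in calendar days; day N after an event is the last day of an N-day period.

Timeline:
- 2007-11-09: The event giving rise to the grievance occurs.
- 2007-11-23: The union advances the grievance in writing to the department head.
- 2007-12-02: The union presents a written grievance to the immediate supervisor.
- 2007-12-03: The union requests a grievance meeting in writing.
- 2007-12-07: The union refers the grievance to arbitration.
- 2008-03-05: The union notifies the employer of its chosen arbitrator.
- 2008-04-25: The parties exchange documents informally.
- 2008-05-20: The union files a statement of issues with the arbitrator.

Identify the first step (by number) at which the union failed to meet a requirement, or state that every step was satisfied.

None — every step was satisfied

Step 1: the window is 7–20 days after 2007-11-09 (when the grieved event occurs), so 2007-11-16 through 2007-11-29; 2007-11-23 falls inside that range.
Step 2: 20 days after 2007-11-28 (end of the 5-day objection period, which began when the grievance is advanced to the department head on 2007-11-23) is 2007-12-18; 2007-12-02 is within that limit.
Step 3: 90 days after 2007-12-02 (when the written grievance is presented to the supervisor) is 2008-03-01; completed 2007-12-03, before the deadline.
Step 4: 10 days after 2007-12-03 (when a grievance meeting is requested) is 2007-12-13; completed 2007-12-07, before the deadline.
Step 5: 105 days after 2007-11-23 (when the grievance is advanced to the department head) is 2008-03-07; 2008-03-05 is within that limit.
Step 6: 69 days after 2008-03-21 (end of the 16-day review period, which began when the arbitrator is named on 2008-03-05) is 2008-05-29; 2008-05-20 is within that limit.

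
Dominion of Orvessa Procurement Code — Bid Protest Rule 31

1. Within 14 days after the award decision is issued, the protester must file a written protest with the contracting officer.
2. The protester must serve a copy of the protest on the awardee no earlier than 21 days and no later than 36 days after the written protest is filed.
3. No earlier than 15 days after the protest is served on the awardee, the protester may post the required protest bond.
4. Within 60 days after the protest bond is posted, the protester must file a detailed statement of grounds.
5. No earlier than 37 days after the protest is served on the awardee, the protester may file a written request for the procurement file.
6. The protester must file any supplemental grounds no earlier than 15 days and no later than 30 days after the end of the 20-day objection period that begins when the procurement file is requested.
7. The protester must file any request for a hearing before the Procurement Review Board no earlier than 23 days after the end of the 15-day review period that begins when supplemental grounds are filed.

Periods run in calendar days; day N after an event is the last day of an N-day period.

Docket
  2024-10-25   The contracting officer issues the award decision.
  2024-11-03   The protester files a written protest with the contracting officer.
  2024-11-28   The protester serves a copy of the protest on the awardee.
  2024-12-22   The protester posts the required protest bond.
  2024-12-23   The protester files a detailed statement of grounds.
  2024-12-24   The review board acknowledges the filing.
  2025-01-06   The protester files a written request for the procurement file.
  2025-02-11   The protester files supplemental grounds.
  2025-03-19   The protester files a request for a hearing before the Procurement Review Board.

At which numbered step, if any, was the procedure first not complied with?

Step 7

(1) due by 2024-10-25 + 14 days = 2024-11-08; done 2024-11-03 — timely.
(2) the permitted window runs from 2024-11-03 + 21 = 2024-11-24 to 2024-11-03 + 36 = 2024-12-09; 2024-11-28 falls inside that range.
(3) permitted from 2024-11-28 + 15 days = 2024-12-13 onward; done 2024-12-22 — permitted.
(4) due by 2024-12-22 + 60 days = 2025-02-20; completed 2024-12-23, before the deadline.
(5) permitted from 2024-11-28 + 37 days = 2025-01-04 onward; 2025-01-06 is on or after that date.
(6) the permitted window runs from 2025-01-26 + 15 = 2025-02-10 to 2025-01-26 + 30 = 2025-02-25; done 2025-02-11, which is between those dates.
(7) permitted from 2025-02-26 + 23 days = 2025-03-21 onward; acted on 2025-03-19, 2 days prematurely.
The analysis stops there.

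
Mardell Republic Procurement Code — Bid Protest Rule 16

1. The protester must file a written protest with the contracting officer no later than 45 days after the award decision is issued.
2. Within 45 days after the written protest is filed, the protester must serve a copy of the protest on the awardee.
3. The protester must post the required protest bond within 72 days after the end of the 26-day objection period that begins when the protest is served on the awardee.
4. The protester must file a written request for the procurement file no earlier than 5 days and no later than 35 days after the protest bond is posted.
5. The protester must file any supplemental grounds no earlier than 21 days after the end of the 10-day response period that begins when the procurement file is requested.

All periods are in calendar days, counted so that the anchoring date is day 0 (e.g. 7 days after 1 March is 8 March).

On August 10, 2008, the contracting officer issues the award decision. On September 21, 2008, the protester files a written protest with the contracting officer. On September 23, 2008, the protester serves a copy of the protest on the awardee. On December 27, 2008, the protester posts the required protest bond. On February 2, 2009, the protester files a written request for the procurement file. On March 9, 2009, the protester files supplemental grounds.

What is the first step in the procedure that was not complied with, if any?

(1) due by August 10, 2008 + 45 days = September 24, 2008; done September 21, 2008 — timely.
(2) due by September 21, 2008 + 45 days = November 5, 2008; September 23, 2008 is within that limit.
(3) due by October 19, 2008 + 72 days = December 30, 2008; completed December 27, 2008, before the deadline.
(4) the permitted window runs from December 27, 2008 + 5 = January 1, 2009 to December 27, 2008 + 35 = January 31, 2009; February 2, 2009 is 2 days past the end of the window.

Step 4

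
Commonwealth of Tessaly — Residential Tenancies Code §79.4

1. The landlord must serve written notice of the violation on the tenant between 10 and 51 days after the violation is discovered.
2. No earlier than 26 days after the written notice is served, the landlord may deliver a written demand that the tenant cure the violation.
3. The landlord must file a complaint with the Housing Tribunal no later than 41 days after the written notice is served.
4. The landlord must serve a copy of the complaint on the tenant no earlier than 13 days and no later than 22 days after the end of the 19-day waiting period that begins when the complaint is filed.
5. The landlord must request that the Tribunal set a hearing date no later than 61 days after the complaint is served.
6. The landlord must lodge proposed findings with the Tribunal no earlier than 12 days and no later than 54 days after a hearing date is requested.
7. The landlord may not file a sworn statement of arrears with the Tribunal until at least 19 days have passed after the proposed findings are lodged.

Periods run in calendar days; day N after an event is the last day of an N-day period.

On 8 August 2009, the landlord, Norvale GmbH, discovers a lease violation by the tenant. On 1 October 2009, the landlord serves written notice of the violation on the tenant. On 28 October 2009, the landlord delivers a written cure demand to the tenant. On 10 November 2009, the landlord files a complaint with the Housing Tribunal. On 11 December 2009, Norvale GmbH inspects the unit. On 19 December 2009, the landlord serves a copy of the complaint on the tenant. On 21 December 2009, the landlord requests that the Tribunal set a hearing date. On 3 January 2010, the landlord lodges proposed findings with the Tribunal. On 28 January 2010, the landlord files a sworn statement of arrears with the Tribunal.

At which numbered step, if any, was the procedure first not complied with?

Step 1

Step 1: the window is 10–51 days after 8 August 2009 (when the violation is discovered), so 18 August 2009 through 28 September 2009; 1 October 2009 is 3 days past the end of the window.
The analysis stops there.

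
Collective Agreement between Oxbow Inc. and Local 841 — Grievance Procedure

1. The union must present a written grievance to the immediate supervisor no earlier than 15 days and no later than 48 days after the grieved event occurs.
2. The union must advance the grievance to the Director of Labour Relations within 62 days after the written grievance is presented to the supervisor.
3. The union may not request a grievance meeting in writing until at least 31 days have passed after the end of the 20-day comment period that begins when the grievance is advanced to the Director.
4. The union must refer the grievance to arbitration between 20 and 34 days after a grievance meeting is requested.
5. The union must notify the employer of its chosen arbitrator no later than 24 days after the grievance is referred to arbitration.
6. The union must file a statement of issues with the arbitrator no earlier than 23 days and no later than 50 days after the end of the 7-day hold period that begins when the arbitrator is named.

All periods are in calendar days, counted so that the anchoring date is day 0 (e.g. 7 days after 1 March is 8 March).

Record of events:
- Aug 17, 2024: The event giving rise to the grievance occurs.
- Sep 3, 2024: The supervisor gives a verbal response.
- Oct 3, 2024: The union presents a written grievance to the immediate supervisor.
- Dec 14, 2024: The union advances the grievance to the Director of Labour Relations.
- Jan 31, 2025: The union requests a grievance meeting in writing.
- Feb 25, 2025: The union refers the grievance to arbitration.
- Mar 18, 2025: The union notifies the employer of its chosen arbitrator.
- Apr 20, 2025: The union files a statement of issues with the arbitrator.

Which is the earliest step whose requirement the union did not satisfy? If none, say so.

Step 1: the window is 15–48 days after Aug 17, 2024 (when the grieved event occurs), so Sep 1, 2024 through Oct 4, 2024; done Oct 3, 2024, which is between those dates.
Step 2: 62 days after Oct 3, 2024 (when the written grievance is presented to the supervisor) is Dec 4, 2024; done Dec 14, 2024 — 10 days late.

Step 2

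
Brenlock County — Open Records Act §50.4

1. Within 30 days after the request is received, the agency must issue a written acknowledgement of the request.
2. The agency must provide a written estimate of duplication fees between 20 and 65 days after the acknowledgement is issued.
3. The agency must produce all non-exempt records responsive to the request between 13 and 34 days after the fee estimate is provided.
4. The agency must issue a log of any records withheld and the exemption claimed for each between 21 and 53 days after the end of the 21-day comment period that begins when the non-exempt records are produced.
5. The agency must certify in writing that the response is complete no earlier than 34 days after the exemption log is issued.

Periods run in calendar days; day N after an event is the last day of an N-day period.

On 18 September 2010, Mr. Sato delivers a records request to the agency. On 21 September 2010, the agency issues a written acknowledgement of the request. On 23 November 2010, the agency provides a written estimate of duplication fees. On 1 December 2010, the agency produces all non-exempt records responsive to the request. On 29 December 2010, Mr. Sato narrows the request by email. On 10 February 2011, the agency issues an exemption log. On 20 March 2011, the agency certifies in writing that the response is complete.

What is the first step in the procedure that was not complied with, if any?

(1) due by 18 September 2010 + 30 days = 18 October 2010; done 21 September 2010 — timely.
(2) the permitted window runs from 21 September 2010 + 20 = 11 October 2010 to 21 September 2010 + 65 = 25 November 2010; 23 November 2010 falls inside that range.
(3) the permitted window runs from 23 November 2010 + 13 = 6 December 2010 to 23 November 2010 + 34 = 27 December 2010; 1 December 2010 is 5 days too early.
The procedure was therefore not followed at step 3.

Step 3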